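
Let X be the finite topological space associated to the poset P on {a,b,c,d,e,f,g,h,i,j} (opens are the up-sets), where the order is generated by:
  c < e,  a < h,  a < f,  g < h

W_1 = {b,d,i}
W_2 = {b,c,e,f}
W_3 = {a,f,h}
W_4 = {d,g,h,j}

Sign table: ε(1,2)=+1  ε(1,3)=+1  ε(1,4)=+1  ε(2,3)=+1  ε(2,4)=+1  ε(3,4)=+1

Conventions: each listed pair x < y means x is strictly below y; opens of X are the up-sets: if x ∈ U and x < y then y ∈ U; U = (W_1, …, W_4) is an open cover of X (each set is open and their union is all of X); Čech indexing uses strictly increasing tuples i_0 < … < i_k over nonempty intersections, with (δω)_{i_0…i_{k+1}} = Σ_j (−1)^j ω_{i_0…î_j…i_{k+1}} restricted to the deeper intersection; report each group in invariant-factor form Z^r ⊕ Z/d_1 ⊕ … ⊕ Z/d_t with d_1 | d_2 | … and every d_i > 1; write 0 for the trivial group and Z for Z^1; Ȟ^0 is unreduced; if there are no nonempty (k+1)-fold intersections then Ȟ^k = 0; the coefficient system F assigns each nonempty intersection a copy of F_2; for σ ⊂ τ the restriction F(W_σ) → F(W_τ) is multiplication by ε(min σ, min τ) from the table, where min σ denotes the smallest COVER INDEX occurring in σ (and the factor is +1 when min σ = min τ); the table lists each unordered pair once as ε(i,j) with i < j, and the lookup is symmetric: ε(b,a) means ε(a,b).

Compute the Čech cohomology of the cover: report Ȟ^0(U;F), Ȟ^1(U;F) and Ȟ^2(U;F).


Ȟ^0 = Z/2; Ȟ^1 = Z/2; Ȟ^2 = 0

nerve of the cover:
  W12={b} W14={d} W23={f} W34={h}
C dims 4,4; δ0: rk_F2 3
Ȟ^0 = (4 − 3) − 0 = 1, so Ȟ^0 ≅ Z/2
Ȟ^1 = (4 − 0) − 3 = 1, so Ȟ^1 ≅ Z/2
Ȟ^2 = (0 − 0) − 0 = 0, so Ȟ^2 ≅ 0


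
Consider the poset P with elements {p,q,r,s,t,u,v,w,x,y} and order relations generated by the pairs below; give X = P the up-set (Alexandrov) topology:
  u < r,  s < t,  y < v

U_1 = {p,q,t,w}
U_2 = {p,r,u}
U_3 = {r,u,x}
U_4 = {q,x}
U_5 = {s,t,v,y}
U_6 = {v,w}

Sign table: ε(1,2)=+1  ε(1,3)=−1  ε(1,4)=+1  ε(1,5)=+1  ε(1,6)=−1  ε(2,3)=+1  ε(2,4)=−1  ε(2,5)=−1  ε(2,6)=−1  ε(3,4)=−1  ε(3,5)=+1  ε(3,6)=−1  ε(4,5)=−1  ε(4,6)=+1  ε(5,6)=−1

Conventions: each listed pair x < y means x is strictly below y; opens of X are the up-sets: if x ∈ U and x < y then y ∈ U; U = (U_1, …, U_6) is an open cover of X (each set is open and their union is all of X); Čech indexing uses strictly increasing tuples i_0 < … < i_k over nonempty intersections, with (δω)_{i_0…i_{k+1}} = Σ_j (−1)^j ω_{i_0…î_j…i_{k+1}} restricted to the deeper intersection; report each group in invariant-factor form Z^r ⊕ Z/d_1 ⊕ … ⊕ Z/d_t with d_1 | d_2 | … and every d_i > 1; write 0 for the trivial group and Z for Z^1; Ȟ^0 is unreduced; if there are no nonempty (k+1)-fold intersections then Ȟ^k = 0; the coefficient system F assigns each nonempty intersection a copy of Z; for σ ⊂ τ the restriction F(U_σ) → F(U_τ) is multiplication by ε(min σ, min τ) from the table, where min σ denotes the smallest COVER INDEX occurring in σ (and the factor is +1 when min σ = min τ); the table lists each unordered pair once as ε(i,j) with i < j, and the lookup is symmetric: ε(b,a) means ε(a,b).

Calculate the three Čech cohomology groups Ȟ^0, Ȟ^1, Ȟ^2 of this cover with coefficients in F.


Ȟ^0 ≅ 0, Ȟ^1 ≅ Z ⊕ Z/2, Ȟ^2 ≅ 0

nerve of the cover:
  U12={p} U14={q} U15={t} U16={w} U23={r,u} U34={x} U56={v}
C dims 6,7; δ0: rk 6, SNF 1^5·2
Ȟ^0 = (6 − 6) − 0 = 0, so Ȟ^0 ≅ 0
Ȟ^1 = (7 − 0) − 6 = 1 plus torsion [2], so Ȟ^1 ≅ Z ⊕ Z/2
Ȟ^2 = (0 − 0) − 0 = 0, so Ȟ^2 ≅ 0


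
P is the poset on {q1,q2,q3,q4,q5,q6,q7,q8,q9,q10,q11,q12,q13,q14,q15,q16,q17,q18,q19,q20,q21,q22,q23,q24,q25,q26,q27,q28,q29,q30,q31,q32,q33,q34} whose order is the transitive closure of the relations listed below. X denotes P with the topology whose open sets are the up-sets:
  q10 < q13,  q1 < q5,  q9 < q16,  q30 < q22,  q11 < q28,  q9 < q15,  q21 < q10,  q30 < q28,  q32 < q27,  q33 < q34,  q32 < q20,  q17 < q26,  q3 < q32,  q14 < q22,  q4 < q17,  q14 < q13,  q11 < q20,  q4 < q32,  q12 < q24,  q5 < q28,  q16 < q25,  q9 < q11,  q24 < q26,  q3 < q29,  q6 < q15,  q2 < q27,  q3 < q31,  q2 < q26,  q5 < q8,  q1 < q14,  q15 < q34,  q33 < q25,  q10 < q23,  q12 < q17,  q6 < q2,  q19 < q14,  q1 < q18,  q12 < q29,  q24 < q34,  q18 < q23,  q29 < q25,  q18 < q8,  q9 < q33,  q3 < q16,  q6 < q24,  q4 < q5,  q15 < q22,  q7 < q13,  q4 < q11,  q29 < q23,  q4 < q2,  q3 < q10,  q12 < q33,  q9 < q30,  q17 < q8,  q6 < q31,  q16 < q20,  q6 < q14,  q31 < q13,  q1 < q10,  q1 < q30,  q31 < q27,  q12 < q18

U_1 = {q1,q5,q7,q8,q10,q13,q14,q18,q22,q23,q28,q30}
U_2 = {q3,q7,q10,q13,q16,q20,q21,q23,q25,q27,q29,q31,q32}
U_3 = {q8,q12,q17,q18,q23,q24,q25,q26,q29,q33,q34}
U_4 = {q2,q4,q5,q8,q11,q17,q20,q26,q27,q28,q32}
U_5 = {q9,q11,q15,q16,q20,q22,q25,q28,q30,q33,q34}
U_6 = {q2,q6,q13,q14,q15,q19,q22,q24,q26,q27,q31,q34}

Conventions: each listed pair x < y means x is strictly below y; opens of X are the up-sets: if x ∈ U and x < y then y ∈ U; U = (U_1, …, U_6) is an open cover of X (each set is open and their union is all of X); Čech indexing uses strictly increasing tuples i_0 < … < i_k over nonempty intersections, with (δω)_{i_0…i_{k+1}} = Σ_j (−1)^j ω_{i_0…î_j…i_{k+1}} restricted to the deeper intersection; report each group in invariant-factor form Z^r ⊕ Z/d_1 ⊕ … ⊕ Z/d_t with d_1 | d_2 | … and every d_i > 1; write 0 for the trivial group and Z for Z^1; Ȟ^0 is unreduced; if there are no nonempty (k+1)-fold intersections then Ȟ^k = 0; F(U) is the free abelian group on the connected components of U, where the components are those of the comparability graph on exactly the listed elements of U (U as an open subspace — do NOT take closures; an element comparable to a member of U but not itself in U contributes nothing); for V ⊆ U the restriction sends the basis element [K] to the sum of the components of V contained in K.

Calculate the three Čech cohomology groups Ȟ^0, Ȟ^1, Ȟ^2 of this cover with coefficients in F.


cover nerve:
  U12={q7,q10,q13,q23} U13={q8,q18,q23} U14={q5,q8,q28} U15={q22,q28,q30} U16={q13,q14,q22} U23={q23,q25,q29} U24={q20,q27,q32} U25={q16,q20,q25} U26={q13,q27,q31} U34={q8,q17,q26} U35={q25,q33,q34} U36={q24,q26,q34} U45={q11,q20,q28} U46={q2,q26,q27} U56={q15,q22,q34}
  U123={q23} U126={q13} U134={q8} U145={q28} U156={q22} U235={q25} U245={q20} U246={q27} U346={q26} U356={q34}
components per intersection:
  U1: {q1,q5,q7,q8,q10,q13,q14,q18,q22,q23,q28,q30}
  U2: {q3,q7,q10,q13,q16,q20,q21,q23,q25,q27,q29,q31,q32}
  U3: {q8,q12,q17,q18,q23,q24,q25,q26,q29,q33,q34}
  U4: {q2,q4,q5,q8,q11,q17,q20,q26,q27,q28,q32}
  U5: {q9,q11,q15,q16,q20,q22,q25,q28,q30,q33,q34}
  U6: {q2,q6,q13,q14,q15,q19,q22,q24,q26,q27,q31,q34}
  U12: {q7,q10,q13,q23}
  U13: {q8,q18,q23}
  U14: {q5,q8,q28}
  U15: {q22,q28,q30}
  U16: {q13,q14,q22}
  U23: {q23,q25,q29}
  U24: {q20,q27,q32}
  U25: {q16,q20,q25}
  U26: {q13,q27,q31}
  U34: {q8,q17,q26}
  U35: {q25,q33,q34}
  U36: {q24,q26,q34}
  U45: {q11,q20,q28}
  U46: {q2,q26,q27}
  U56: {q15,q22,q34}
  U123: {q23}
  U126: {q13}
  U134: {q8}
  U145: {q28}
  U156: {q22}
  U235: {q25}
  U245: {q20}
  U246: {q27}
  U346: {q26}
  U356: {q34}
C dims 6,15,10; δ0: rk 5, SNF 1^5; δ1: rk 10, SNF 1^9·2
Ȟ^0: (6−5)−0=1 ⇒ Z
Ȟ^1: (15−10)−5=0 ⇒ 0
Ȟ^2: (10−0)−10=0 plus torsion [2] ⇒ Z/2

Ȟ^0 = Z, Ȟ^1 = 0 and Ȟ^2 = Z/2


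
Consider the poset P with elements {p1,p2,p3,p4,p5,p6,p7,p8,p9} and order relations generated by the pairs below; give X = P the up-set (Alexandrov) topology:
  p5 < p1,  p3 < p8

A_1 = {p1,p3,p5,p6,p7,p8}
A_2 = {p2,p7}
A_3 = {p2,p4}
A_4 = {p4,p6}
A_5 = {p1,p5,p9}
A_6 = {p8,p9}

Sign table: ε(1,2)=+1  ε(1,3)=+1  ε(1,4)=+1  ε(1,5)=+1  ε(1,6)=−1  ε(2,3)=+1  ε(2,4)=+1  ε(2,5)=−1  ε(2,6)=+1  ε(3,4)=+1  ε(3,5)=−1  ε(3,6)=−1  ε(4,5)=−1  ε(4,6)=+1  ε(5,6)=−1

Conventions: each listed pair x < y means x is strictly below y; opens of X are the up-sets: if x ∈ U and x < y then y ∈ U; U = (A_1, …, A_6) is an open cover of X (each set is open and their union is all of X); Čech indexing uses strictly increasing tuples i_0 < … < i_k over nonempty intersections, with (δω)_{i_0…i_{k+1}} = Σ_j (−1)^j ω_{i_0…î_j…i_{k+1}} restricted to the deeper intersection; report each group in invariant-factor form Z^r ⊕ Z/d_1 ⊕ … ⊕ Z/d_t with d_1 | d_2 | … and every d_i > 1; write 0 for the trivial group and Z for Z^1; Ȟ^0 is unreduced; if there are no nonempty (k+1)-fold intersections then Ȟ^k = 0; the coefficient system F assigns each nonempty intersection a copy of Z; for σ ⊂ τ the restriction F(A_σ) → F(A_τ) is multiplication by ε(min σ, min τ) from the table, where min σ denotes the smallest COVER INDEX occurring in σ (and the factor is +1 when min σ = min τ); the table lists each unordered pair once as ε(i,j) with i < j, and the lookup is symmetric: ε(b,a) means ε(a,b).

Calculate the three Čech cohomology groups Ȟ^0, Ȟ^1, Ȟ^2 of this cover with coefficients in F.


intersection data:
  A12={p7} A14={p6} A15={p1,p5} A16={p8} A23={p2} A34={p4} A56={p9}
C dims 6,7; δ0: rk 5, SNF 1^5
Ȟ^0 = (6 − 5) − 0 = 1, so Ȟ^0 ≅ Z
Ȟ^1 = (7 − 0) − 5 = 2, so Ȟ^1 ≅ Z^2
Ȟ^2 = (0 − 0) − 0 = 0, so Ȟ^2 ≅ 0

Ȟ^0 ≅ Z, Ȟ^1 ≅ Z^2 and Ȟ^2 ≅ 0


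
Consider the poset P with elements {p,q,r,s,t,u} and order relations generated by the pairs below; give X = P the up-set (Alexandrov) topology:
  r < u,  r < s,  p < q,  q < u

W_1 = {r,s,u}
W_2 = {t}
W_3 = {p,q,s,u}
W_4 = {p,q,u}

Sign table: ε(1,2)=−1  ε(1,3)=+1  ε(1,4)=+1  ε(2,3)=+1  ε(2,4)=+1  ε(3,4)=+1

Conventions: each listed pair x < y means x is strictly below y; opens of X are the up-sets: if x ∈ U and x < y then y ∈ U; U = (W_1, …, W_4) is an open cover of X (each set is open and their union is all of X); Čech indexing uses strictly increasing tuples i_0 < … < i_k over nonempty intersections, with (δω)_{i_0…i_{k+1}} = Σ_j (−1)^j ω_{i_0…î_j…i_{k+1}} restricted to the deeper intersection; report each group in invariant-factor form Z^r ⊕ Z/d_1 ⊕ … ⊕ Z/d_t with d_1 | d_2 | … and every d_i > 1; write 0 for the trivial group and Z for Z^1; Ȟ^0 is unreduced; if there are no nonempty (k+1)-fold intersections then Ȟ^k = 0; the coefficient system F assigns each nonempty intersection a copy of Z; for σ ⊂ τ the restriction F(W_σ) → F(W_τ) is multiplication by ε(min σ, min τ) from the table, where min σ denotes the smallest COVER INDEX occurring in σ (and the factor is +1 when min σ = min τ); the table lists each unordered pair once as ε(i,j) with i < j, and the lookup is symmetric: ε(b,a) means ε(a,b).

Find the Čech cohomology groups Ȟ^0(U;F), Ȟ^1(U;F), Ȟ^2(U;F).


Ȟ^0 = Z^2; Ȟ^1 = 0; Ȟ^2 = 0

intersection data:
  W13={s,u} W14={u} W34={p,q,u}
  W134={u}
C dims 4,3,1; δ0: rk 2, SNF 1^2; δ1: rk 1, SNF 1^1
Ȟ^0 = (4 − 2) − 0 = 2, so Ȟ^0 ≅ Z^2
Ȟ^1 = (3 − 1) − 2 = 0, so Ȟ^1 ≅ 0
Ȟ^2 = (1 − 0) − 1 = 0, so Ȟ^2 ≅ 0


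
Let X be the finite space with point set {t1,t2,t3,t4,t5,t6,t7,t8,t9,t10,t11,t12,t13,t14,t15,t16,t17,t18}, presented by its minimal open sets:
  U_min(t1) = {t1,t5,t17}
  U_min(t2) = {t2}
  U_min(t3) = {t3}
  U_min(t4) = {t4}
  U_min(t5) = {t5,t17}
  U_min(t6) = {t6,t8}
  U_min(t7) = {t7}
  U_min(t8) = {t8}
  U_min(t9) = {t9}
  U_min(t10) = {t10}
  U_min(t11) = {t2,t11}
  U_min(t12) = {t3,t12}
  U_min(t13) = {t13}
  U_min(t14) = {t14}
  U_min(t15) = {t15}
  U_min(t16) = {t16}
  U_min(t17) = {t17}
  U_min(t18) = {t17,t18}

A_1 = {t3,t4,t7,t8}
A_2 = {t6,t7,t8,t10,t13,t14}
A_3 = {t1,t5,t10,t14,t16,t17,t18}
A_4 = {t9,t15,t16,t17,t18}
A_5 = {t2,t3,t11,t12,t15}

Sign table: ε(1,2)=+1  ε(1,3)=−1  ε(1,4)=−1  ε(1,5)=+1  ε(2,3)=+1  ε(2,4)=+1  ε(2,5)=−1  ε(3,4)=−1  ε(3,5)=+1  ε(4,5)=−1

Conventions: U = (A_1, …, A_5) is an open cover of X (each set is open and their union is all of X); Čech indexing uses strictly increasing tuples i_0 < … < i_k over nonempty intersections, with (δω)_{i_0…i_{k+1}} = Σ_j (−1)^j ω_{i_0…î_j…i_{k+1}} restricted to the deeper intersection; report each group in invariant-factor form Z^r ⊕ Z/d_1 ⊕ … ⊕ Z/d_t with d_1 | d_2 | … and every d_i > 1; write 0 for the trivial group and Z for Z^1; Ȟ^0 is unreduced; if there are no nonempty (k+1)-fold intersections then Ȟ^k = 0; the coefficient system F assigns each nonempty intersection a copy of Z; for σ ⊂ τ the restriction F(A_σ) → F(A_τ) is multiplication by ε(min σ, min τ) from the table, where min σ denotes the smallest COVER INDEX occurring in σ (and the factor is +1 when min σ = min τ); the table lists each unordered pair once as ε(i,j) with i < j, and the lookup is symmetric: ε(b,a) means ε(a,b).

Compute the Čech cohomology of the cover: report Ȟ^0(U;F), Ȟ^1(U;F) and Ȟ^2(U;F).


Ȟ^0 = Z,  Ȟ^1 = Z,  Ȟ^2 = 0

nonempty intersections:
  A12={t7,t8} A15={t3} A23={t10,t14} A34={t16,t17,t18} A45={t15}
C dims 5,5; δ0: rk 4, SNF 1^4
Ȟ^0: (5−4)−0=1 ⇒ Z
Ȟ^1: (5−0)−4=1 ⇒ Z
Ȟ^2: (0−0)−0=0 ⇒ 0


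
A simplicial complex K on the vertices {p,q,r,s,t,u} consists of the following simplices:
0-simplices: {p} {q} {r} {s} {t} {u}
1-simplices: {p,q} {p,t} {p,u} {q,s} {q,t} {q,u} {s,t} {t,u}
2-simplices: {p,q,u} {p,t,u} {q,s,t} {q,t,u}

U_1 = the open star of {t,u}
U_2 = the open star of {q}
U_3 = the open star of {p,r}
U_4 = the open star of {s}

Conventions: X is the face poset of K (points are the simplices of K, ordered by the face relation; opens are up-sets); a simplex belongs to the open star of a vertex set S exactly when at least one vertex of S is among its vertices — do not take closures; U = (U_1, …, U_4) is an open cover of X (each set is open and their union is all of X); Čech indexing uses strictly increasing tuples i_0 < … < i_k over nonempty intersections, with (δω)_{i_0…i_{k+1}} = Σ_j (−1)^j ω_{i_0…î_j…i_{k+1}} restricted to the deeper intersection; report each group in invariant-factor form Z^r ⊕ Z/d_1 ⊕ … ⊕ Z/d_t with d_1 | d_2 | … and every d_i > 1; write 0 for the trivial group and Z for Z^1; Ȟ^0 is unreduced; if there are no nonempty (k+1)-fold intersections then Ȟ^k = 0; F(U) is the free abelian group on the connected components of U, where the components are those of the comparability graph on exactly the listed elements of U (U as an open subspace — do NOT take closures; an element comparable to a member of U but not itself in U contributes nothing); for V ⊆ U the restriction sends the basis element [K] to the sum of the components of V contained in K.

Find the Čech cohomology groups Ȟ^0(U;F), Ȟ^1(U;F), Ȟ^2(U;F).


nerve simplices:
  U1={{t},{u},{p,t},{p,u},{q,t},{q,u},{s,t},{t,u},{p,q,u},{p,t,u},{q,s,t},{q,t,u}} U2={{q},{p,q},{q,s},{q,t},{q,u},{p,q,u},{q,s,t},{q,t,u}} U3={{p},{r},{p,q},{p,t},{p,u},{p,q,u},{p,t,u}} U4={{s},{q,s},{s,t},{q,s,t}}
  U12={{q,t},{q,u},{p,q,u},{q,s,t},{q,t,u}} U13={{p,t},{p,u},{p,q,u},{p,t,u}} U14={{s,t},{q,s,t}} U23={{p,q},{p,q,u}} U24={{q,s},{q,s,t}}
  U123={{p,q,u}} U124={{q,s,t}}
components per intersection:
  U1: {{t},{u},{p,t},{p,u},{q,t},{q,u},{s,t},{t,u},{p,q,u},{p,t,u},{q,s,t},{q,t,u}}
  U2: {{q},{p,q},{q,s},{q,t},{q,u},{p,q,u},{q,s,t},{q,t,u}}
  U3: {{p},{p,q},{p,t},{p,u},{p,q,u},{p,t,u}} {{r}}
  U4: {{s},{q,s},{s,t},{q,s,t}}
  U12: {{q,t},{q,u},{p,q,u},{q,s,t},{q,t,u}}
  U13: {{p,t},{p,u},{p,q,u},{p,t,u}}
  U14: {{s,t},{q,s,t}}
  U23: {{p,q},{p,q,u}}
  U24: {{q,s},{q,s,t}}
  U123: {{p,q,u}}
  U124: {{q,s,t}}
C dims 5,5,2; δ0: rk 3, SNF 1^3; δ1: rk 2, SNF 1^2
degree 0: 5−3−0 = 2 → Ȟ^0 ≅ Z^2
degree 1: 5−2−3 = 0 → Ȟ^1 ≅ 0
degree 2: 2−0−2 = 0 → Ȟ^2 ≅ 0

Ȟ^0(U;F) ≅ Z^2; Ȟ^1(U;F) ≅ 0; Ȟ^2(U;F) ≅ 0


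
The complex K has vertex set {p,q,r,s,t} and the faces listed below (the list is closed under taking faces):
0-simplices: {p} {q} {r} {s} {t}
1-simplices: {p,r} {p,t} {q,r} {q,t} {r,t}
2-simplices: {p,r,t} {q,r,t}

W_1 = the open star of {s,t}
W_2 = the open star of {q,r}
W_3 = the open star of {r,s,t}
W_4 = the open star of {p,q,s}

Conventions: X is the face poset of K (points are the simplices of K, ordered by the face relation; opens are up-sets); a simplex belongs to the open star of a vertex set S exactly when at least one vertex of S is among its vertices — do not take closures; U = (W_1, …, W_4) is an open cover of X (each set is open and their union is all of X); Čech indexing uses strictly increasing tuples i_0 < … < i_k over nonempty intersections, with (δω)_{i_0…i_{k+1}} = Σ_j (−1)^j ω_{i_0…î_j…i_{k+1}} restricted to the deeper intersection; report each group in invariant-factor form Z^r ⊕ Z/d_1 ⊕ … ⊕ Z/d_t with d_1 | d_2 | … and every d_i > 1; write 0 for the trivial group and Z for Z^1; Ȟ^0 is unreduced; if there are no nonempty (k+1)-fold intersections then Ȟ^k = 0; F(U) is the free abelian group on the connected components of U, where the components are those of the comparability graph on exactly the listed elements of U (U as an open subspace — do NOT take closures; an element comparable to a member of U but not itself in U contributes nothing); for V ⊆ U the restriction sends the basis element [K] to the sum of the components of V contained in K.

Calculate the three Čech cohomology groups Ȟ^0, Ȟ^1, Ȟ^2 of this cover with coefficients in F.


intersection data:
  W1={{s},{t},{p,t},{q,t},{r,t},{p,r,t},{q,r,t}} W2={{q},{r},{p,r},{q,r},{q,t},{r,t},{p,r,t},{q,r,t}} W3={{r},{s},{t},{p,r},{p,t},{q,r},{q,t},{r,t},{p,r,t},{q,r,t}} W4={{p},{q},{s},{p,r},{p,t},{q,r},{q,t},{p,r,t},{q,r,t}}
  W12={{q,t},{r,t},{p,r,t},{q,r,t}} W13={{s},{t},{p,t},{q,t},{r,t},{p,r,t},{q,r,t}} W14={{s},{p,t},{q,t},{p,r,t},{q,r,t}} W23={{r},{p,r},{q,r},{q,t},{r,t},{p,r,t},{q,r,t}} W24={{q},{p,r},{q,r},{q,t},{p,r,t},{q,r,t}} W34={{s},{p,r},{p,t},{q,r},{q,t},{p,r,t},{q,r,t}}
  W123={{q,t},{r,t},{p,r,t},{q,r,t}} W124={{q,t},{p,r,t},{q,r,t}} W134={{s},{p,t},{q,t},{p,r,t},{q,r,t}} W234={{p,r},{q,r},{q,t},{p,r,t},{q,r,t}}
  W1234={{q,t},{p,r,t},{q,r,t}}
components per intersection:
  W1: {{s}} {{t},{p,t},{q,t},{r,t},{p,r,t},{q,r,t}}
  W2: {{q},{r},{p,r},{q,r},{q,t},{r,t},{p,r,t},{q,r,t}}
  W3: {{r},{t},{p,r},{p,t},{q,r},{q,t},{r,t},{p,r,t},{q,r,t}} {{s}}
  W4: {{p},{p,r},{p,t},{p,r,t}} {{q},{q,r},{q,t},{q,r,t}} {{s}}
  W12: {{q,t},{r,t},{p,r,t},{q,r,t}}
  W13: {{s}} {{t},{p,t},{q,t},{r,t},{p,r,t},{q,r,t}}
  W14: {{s}} {{p,t},{p,r,t}} {{q,t},{q,r,t}}
  W23: {{r},{p,r},{q,r},{q,t},{r,t},{p,r,t},{q,r,t}}
  W24: {{q},{q,r},{q,t},{q,r,t}} {{p,r},{p,r,t}}
  W34: {{s}} {{p,r},{p,t},{p,r,t}} {{q,r},{q,t},{q,r,t}}
  W123: {{q,t},{r,t},{p,r,t},{q,r,t}}
  W124: {{q,t},{q,r,t}} {{p,r,t}}
  W134: {{s}} {{p,t},{p,r,t}} {{q,t},{q,r,t}}
  W234: {{p,r},{p,r,t}} {{q,r},{q,t},{q,r,t}}
  W1234: {{q,t},{q,r,t}} {{p,r,t}}
C dims 8,12,8,2; δ0: rk 6, SNF 1^6; δ1: rk 6, SNF 1^6; δ2: rk 2, SNF 1^2
Ȟ^0 = (8 − 6) − 0 = 2, so Ȟ^0 ≅ Z^2
Ȟ^1 = (12 − 6) − 6 = 0, so Ȟ^1 ≅ 0
Ȟ^2 = (8 − 2) − 6 = 0, so Ȟ^2 ≅ 0

Ȟ^0 ≅ Z^2; Ȟ^1 ≅ 0; Ȟ^2 ≅ 0


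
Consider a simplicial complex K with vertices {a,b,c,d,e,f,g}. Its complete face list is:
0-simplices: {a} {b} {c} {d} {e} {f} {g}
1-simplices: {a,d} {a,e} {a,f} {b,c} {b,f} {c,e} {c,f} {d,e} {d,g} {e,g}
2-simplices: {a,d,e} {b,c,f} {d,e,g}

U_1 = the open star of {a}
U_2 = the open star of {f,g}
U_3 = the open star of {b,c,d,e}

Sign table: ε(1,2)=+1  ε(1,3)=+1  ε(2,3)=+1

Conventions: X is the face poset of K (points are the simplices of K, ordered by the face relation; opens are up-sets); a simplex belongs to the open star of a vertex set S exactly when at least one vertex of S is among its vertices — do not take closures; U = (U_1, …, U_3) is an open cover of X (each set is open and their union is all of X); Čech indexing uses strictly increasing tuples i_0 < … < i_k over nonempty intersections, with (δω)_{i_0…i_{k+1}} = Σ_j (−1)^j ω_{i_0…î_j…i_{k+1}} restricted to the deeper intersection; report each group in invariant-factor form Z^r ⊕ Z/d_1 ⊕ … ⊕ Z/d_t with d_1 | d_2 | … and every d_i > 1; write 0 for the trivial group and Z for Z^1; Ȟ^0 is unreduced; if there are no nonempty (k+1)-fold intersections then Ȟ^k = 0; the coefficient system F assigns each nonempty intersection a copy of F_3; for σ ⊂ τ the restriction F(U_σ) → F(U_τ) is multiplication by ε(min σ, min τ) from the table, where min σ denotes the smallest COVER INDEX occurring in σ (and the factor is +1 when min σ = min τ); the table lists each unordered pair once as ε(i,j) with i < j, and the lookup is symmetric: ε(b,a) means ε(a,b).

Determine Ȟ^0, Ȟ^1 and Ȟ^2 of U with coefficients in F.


Ȟ^0 = Z/3, Ȟ^1 = Z/3, Ȟ^2 = 0

nonempty overlaps:
  U1={{a},{a,d},{a,e},{a,f},{a,d,e}} U2={{f},{g},{a,f},{b,f},{c,f},{d,g},{e,g},{b,c,f},{d,e,g}} U3={{b},{c},{d},{e},{a,d},{a,e},{b,c},{b,f},{c,e},{c,f},{d,e},{d,g},{e,g},{a,d,e},{b,c,f},{d,e,g}}
  U12={{a,f}} U13={{a,d},{a,e},{a,d,e}} U23={{b,f},{c,f},{d,g},{e,g},{b,c,f},{d,e,g}}
C dims 3,3; δ0: rk_F3 2
degree 0: 3−2−0 = 1 → Ȟ^0 ≅ Z/3
degree 1: 3−0−2 = 1 → Ȟ^1 ≅ Z/3
degree 2: 0−0−0 = 0 → Ȟ^2 ≅ 0


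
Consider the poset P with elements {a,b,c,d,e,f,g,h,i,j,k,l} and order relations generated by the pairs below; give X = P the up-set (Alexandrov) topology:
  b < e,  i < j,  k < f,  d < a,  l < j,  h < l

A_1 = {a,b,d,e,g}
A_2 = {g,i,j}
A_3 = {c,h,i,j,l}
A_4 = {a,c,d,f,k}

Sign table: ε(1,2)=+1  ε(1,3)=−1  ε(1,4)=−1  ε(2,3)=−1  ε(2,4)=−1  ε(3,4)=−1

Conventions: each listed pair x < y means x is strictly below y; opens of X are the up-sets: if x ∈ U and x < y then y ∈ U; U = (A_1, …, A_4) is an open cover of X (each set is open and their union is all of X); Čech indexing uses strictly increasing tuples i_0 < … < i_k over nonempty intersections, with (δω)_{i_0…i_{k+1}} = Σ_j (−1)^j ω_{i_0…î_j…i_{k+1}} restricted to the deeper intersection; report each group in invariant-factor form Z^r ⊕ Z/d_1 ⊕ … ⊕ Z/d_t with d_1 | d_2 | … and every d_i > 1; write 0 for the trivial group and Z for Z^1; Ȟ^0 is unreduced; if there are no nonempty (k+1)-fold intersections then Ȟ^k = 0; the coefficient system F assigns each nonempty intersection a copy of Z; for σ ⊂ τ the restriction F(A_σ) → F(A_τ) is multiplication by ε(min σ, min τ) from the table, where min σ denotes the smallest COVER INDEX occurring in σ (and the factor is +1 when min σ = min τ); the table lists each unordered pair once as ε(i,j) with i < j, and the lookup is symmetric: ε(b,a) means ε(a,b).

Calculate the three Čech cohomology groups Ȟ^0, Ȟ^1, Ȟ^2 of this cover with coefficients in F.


cover nerve:
  A12={g} A14={a,d} A23={i,j} A34={c}
C dims 4,4; δ0: rk 4, SNF 1^3·2
Ȟ^0: (4−4)−0=0 ⇒ 0
Ȟ^1: (4−0)−4=0 plus torsion [2] ⇒ Z/2
Ȟ^2: (0−0)−0=0 ⇒ 0

Ȟ^0 = 0, Ȟ^1 = Z/2 and Ȟ^2 = 0


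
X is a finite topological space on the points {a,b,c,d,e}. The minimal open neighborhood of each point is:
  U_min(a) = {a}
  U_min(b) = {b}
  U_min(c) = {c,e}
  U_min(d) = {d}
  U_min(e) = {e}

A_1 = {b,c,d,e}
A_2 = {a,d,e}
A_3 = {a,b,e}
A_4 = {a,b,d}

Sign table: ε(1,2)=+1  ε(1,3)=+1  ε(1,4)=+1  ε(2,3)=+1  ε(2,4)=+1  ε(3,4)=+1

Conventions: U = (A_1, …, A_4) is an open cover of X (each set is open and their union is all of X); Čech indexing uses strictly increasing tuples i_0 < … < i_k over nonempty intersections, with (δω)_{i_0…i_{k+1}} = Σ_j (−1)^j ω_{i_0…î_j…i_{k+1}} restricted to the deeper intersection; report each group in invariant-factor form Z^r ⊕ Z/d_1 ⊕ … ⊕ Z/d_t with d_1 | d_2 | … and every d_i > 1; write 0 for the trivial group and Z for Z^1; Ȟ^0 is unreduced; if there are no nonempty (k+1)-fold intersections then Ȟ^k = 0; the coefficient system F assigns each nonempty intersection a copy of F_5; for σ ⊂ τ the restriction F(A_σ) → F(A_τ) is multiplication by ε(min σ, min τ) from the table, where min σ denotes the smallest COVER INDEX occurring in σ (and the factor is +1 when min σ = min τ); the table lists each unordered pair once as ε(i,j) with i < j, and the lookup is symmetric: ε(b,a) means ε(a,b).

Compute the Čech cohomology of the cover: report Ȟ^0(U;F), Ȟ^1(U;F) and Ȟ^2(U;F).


intersection data:
  A12={d,e} A13={b,e} A14={b,d} A23={a,e} A24={a,d} A34={a,b}
  A123={e} A124={d} A134={b} A234={a}
C dims 4,6,4; δ0: rk_F5 3; δ1: rk_F5 3
Ȟ^0 = (4 − 3) − 0 = 1, so Ȟ^0 ≅ Z/5
Ȟ^1 = (6 − 3) − 3 = 0, so Ȟ^1 ≅ 0
Ȟ^2 = (4 − 0) − 3 = 1, so Ȟ^2 ≅ Z/5

Ȟ^0 ≅ Z/5; Ȟ^1 ≅ 0; Ȟ^2 ≅ Z/5


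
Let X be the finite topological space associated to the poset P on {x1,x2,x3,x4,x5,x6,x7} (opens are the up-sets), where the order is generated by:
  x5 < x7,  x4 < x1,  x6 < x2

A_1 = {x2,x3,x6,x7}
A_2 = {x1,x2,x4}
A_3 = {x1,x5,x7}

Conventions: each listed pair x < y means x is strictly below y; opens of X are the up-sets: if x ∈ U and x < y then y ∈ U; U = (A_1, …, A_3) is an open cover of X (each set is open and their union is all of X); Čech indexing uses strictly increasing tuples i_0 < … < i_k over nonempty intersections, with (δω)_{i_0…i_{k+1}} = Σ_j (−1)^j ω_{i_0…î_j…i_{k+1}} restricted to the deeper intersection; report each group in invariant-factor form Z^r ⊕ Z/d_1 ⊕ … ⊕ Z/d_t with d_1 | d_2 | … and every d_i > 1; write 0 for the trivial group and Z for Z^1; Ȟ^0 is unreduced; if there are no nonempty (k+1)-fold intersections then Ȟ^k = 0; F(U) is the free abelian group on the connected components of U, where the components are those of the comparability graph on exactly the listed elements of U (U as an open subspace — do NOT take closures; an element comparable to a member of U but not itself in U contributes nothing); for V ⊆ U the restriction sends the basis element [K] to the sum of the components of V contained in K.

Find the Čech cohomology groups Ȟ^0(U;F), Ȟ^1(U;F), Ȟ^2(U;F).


Ȟ^0 ≅ Z^4; Ȟ^1 ≅ 0; Ȟ^2 ≅ 0

nonempty overlaps:
  A12={x2} A13={x7} A23={x1}
components per intersection:
  A1: {x2,x6} {x3} {x7}
  A2: {x1,x4} {x2}
  A3: {x1} {x5,x7}
  A12: {x2}
  A13: {x7}
  A23: {x1}
C dims 7,3; δ0: rk 3, SNF 1^3
degree 0: 7−3−0 = 4 → Ȟ^0 ≅ Z^4
degree 1: 3−0−3 = 0 → Ȟ^1 ≅ 0
degree 2: 0−0−0 = 0 → Ȟ^2 ≅ 0


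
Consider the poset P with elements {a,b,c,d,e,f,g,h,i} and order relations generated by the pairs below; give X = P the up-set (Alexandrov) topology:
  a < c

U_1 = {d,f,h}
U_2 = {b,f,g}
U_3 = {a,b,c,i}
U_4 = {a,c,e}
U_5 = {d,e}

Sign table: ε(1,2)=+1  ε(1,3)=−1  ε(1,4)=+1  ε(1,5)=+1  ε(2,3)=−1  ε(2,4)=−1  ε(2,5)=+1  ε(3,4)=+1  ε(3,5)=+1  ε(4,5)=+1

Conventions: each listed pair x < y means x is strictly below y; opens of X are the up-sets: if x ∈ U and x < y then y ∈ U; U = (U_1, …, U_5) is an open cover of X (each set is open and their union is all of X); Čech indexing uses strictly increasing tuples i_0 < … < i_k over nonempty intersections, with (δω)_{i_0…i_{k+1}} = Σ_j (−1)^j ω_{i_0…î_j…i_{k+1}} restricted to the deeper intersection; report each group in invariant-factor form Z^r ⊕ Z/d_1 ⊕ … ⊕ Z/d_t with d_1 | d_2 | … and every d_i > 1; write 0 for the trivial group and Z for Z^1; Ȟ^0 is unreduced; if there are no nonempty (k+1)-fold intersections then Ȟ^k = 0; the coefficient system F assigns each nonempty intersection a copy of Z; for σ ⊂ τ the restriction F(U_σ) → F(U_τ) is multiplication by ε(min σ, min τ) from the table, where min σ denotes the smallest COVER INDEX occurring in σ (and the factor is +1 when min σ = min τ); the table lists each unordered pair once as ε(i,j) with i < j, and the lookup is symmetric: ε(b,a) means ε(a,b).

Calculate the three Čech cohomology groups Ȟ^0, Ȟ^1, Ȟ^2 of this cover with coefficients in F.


cover nerve:
  U12={f} U15={d} U23={b} U34={a,c} U45={e}
C dims 5,5; δ0: rk 5, SNF 1^4·2
Ȟ^0: (5−5)−0=0 ⇒ 0
Ȟ^1: (5−0)−5=0 plus torsion [2] ⇒ Z/2
Ȟ^2: (0−0)−0=0 ⇒ 0

Ȟ^0 = 0, Ȟ^1 = Z/2 and Ȟ^2 = 0


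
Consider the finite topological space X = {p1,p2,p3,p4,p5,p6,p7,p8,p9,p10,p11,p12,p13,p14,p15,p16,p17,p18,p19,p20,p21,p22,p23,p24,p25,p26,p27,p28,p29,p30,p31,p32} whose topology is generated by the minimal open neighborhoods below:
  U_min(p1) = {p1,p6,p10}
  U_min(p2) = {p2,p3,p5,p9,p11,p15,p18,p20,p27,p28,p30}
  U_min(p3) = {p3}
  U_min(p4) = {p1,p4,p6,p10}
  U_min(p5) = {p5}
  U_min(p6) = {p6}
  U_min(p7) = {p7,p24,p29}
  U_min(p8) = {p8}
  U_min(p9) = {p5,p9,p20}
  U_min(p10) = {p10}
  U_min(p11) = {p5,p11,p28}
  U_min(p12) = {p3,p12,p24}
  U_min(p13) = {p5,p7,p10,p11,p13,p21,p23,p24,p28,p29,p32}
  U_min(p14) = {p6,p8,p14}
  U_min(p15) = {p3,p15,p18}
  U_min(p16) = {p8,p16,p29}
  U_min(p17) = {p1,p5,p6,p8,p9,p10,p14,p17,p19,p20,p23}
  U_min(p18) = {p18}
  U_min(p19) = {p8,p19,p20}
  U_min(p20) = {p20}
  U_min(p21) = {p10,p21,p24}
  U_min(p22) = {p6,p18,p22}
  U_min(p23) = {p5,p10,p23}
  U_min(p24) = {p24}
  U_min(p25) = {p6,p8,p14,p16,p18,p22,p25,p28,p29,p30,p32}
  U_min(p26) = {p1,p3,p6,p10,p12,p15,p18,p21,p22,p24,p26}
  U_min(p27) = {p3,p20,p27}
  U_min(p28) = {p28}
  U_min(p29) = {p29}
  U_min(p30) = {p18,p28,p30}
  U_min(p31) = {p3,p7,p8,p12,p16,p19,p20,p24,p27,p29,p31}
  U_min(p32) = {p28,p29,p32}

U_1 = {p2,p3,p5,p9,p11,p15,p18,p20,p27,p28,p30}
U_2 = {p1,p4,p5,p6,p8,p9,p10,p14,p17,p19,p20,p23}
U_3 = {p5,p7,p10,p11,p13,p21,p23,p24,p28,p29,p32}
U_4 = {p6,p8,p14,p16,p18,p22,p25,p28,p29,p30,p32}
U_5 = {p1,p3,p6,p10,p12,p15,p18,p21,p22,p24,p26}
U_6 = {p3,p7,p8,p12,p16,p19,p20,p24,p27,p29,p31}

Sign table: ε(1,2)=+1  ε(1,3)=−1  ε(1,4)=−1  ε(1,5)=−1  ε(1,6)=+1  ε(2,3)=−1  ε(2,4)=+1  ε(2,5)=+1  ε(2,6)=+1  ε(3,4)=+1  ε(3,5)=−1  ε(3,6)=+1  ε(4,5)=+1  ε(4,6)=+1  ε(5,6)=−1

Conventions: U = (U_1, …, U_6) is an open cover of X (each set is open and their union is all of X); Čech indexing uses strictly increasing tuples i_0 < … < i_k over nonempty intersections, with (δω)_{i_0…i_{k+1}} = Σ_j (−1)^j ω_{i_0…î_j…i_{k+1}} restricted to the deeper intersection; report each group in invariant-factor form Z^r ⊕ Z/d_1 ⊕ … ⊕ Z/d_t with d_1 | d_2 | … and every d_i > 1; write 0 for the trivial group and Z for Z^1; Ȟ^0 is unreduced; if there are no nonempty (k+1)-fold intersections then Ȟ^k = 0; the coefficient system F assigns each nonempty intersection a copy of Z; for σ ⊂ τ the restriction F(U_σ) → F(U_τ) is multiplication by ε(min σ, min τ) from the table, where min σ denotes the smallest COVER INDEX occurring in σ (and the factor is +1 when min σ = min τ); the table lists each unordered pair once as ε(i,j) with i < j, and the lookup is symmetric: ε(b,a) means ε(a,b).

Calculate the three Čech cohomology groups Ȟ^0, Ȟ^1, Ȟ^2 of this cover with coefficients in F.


intersection data:
  U12={p5,p9,p20} U13={p5,p11,p28} U14={p18,p28,p30} U15={p3,p15,p18} U16={p3,p20,p27} U23={p5,p10,p23} U24={p6,p8,p14} U25={p1,p6,p10} U26={p8,p19,p20} U34={p28,p29,p32} U35={p10,p21,p24} U36={p7,p24,p29} U45={p6,p18,p22} U46={p8,p16,p29} U56={p3,p12,p24}
  U123={p5} U126={p20} U134={p28} U145={p18} U156={p3} U235={p10} U245={p6} U246={p8} U346={p29} U356={p24}
C dims 6,15,10; δ0: rk 6, SNF 1^5·2; δ1: rk 9, SNF 1^9
Ȟ^0 = (6 − 6) − 0 = 0, so Ȟ^0 ≅ 0
Ȟ^1 = (15 − 9) − 6 = 0 plus torsion [2], so Ȟ^1 ≅ Z/2
Ȟ^2 = (10 − 0) − 9 = 1, so Ȟ^2 ≅ Z

Ȟ^0 = 0,  Ȟ^1 = Z/2,  Ȟ^2 = Z


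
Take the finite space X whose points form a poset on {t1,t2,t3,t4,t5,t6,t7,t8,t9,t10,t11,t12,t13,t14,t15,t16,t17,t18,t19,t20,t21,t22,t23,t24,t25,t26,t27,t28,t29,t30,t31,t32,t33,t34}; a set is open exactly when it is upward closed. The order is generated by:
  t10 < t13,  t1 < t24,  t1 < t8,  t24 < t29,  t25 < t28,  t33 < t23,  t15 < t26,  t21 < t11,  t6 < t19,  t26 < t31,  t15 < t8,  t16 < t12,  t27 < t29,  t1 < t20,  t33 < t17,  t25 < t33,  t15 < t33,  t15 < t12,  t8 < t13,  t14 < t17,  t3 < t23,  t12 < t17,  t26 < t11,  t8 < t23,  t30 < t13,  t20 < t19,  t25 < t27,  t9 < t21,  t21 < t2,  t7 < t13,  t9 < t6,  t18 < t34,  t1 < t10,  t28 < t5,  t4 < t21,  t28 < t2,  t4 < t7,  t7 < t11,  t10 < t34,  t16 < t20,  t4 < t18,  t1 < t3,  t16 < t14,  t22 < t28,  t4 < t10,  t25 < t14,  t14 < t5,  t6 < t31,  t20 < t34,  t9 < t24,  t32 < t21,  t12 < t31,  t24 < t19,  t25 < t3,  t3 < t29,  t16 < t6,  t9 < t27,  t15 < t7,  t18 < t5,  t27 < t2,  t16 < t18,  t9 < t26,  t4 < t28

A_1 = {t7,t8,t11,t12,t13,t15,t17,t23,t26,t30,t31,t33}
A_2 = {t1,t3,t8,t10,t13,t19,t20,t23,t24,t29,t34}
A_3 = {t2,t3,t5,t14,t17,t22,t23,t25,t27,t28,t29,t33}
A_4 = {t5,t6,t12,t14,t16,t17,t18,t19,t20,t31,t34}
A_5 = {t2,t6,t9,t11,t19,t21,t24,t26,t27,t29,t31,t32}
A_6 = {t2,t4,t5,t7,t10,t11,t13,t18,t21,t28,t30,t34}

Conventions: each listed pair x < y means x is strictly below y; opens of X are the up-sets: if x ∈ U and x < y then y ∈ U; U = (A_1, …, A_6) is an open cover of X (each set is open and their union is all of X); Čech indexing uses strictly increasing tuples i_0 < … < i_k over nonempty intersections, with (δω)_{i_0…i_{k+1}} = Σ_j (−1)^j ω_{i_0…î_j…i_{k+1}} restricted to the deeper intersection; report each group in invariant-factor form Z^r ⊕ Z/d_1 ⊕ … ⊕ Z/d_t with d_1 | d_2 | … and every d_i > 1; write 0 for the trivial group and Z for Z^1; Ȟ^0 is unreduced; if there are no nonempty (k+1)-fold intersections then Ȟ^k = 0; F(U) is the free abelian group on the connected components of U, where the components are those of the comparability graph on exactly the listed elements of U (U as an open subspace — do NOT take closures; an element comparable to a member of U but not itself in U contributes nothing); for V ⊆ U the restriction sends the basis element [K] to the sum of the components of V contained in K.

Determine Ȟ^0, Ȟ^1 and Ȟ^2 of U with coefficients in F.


nerve simplices:
  A12={t8,t13,t23} A13={t17,t23,t33} A14={t12,t17,t31} A15={t11,t26,t31} A16={t7,t11,t13,t30} A23={t3,t23,t29} A24={t19,t20,t34} A25={t19,t24,t29} A26={t10,t13,t34} A34={t5,t14,t17} A35={t2,t27,t29} A36={t2,t5,t28} A45={t6,t19,t31} A46={t5,t18,t34} A56={t2,t11,t21}
  A123={t23} A126={t13} A134={t17} A145={t31} A156={t11} A235={t29} A245={t19} A246={t34} A346={t5} A356={t2}
components per intersection:
  A1: {t7,t8,t11,t12,t13,t15,t17,t23,t26,t30,t31,t33}
  A2: {t1,t3,t8,t10,t13,t19,t20,t23,t24,t29,t34}
  A3: {t2,t3,t5,t14,t17,t22,t23,t25,t27,t28,t29,t33}
  A4: {t5,t6,t12,t14,t16,t17,t18,t19,t20,t31,t34}
  A5: {t2,t6,t9,t11,t19,t21,t24,t26,t27,t29,t31,t32}
  A6: {t2,t4,t5,t7,t10,t11,t13,t18,t21,t28,t30,t34}
  A12: {t8,t13,t23}
  A13: {t17,t23,t33}
  A14: {t12,t17,t31}
  A15: {t11,t26,t31}
  A16: {t7,t11,t13,t30}
  A23: {t3,t23,t29}
  A24: {t19,t20,t34}
  A25: {t19,t24,t29}
  A26: {t10,t13,t34}
  A34: {t5,t14,t17}
  A35: {t2,t27,t29}
  A36: {t2,t5,t28}
  A45: {t6,t19,t31}
  A46: {t5,t18,t34}
  A56: {t2,t11,t21}
  A123: {t23}
  A126: {t13}
  A134: {t17}
  A145: {t31}
  A156: {t11}
  A235: {t29}
  A245: {t19}
  A246: {t34}
  A346: {t5}
  A356: {t2}
C dims 6,15,10; δ0: rk 5, SNF 1^5; δ1: rk 10, SNF 1^9·2
degree 0: 6−5−0 = 1 → Ȟ^0 ≅ Z
degree 1: 15−10−5 = 0 → Ȟ^1 ≅ 0
degree 2: 10−0−10 = 0 plus torsion [2] → Ȟ^2 ≅ Z/2

Ȟ^0 ≅ Z,  Ȟ^1 ≅ 0,  Ȟ^2 ≅ Z/2


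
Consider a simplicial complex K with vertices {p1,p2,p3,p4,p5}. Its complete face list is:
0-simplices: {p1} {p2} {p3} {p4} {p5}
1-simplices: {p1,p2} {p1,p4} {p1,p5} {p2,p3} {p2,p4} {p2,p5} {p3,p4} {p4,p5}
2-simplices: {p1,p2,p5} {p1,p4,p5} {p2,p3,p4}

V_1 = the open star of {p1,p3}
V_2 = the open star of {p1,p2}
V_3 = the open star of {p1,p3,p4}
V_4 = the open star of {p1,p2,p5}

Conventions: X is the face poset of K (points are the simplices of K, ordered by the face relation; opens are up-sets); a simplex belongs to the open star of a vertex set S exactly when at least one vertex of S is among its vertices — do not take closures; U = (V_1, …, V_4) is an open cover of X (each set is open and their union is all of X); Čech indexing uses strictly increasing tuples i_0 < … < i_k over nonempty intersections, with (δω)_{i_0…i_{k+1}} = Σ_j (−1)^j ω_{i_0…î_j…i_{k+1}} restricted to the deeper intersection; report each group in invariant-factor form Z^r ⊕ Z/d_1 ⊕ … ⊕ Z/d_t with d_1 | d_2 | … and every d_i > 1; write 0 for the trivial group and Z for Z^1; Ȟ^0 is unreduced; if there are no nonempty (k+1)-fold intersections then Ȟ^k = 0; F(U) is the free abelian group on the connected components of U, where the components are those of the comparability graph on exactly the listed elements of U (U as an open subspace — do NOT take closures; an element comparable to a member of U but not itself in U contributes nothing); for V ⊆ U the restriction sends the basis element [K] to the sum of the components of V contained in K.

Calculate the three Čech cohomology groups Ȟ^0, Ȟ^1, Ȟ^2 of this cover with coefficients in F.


Ȟ^0 ≅ Z,  Ȟ^1 ≅ Z,  Ȟ^2 ≅ 0

nerve of the cover:
  V1={{p1},{p3},{p1,p2},{p1,p4},{p1,p5},{p2,p3},{p3,p4},{p1,p2,p5},{p1,p4,p5},{p2,p3,p4}} V2={{p1},{p2},{p1,p2},{p1,p4},{p1,p5},{p2,p3},{p2,p4},{p2,p5},{p1,p2,p5},{p1,p4,p5},{p2,p3,p4}} V3={{p1},{p3},{p4},{p1,p2},{p1,p4},{p1,p5},{p2,p3},{p2,p4},{p3,p4},{p4,p5},{p1,p2,p5},{p1,p4,p5},{p2,p3,p4}} V4={{p1},{p2},{p5},{p1,p2},{p1,p4},{p1,p5},{p2,p3},{p2,p4},{p2,p5},{p4,p5},{p1,p2,p5},{p1,p4,p5},{p2,p3,p4}}
  V12={{p1},{p1,p2},{p1,p4},{p1,p5},{p2,p3},{p1,p2,p5},{p1,p4,p5},{p2,p3,p4}} V13={{p1},{p3},{p1,p2},{p1,p4},{p1,p5},{p2,p3},{p3,p4},{p1,p2,p5},{p1,p4,p5},{p2,p3,p4}} V14={{p1},{p1,p2},{p1,p4},{p1,p5},{p2,p3},{p1,p2,p5},{p1,p4,p5},{p2,p3,p4}} V23={{p1},{p1,p2},{p1,p4},{p1,p5},{p2,p3},{p2,p4},{p1,p2,p5},{p1,p4,p5},{p2,p3,p4}} V24={{p1},{p2},{p1,p2},{p1,p4},{p1,p5},{p2,p3},{p2,p4},{p2,p5},{p1,p2,p5},{p1,p4,p5},{p2,p3,p4}} V34={{p1},{p1,p2},{p1,p4},{p1,p5},{p2,p3},{p2,p4},{p4,p5},{p1,p2,p5},{p1,p4,p5},{p2,p3,p4}}
  V123={{p1},{p1,p2},{p1,p4},{p1,p5},{p2,p3},{p1,p2,p5},{p1,p4,p5},{p2,p3,p4}} V124={{p1},{p1,p2},{p1,p4},{p1,p5},{p2,p3},{p1,p2,p5},{p1,p4,p5},{p2,p3,p4}} V134={{p1},{p1,p2},{p1,p4},{p1,p5},{p2,p3},{p1,p2,p5},{p1,p4,p5},{p2,p3,p4}} V234={{p1},{p1,p2},{p1,p4},{p1,p5},{p2,p3},{p2,p4},{p1,p2,p5},{p1,p4,p5},{p2,p3,p4}}
  V1234={{p1},{p1,p2},{p1,p4},{p1,p5},{p2,p3},{p1,p2,p5},{p1,p4,p5},{p2,p3,p4}}
components per intersection:
  V1: {{p1},{p1,p2},{p1,p4},{p1,p5},{p1,p2,p5},{p1,p4,p5}} {{p3},{p2,p3},{p3,p4},{p2,p3,p4}}
  V2: {{p1},{p2},{p1,p2},{p1,p4},{p1,p5},{p2,p3},{p2,p4},{p2,p5},{p1,p2,p5},{p1,p4,p5},{p2,p3,p4}}
  V3: {{p1},{p3},{p4},{p1,p2},{p1,p4},{p1,p5},{p2,p3},{p2,p4},{p3,p4},{p4,p5},{p1,p2,p5},{p1,p4,p5},{p2,p3,p4}}
  V4: {{p1},{p2},{p5},{p1,p2},{p1,p4},{p1,p5},{p2,p3},{p2,p4},{p2,p5},{p4,p5},{p1,p2,p5},{p1,p4,p5},{p2,p3,p4}}
  V12: {{p1},{p1,p2},{p1,p4},{p1,p5},{p1,p2,p5},{p1,p4,p5}} {{p2,p3},{p2,p3,p4}}
  V13: {{p1},{p1,p2},{p1,p4},{p1,p5},{p1,p2,p5},{p1,p4,p5}} {{p3},{p2,p3},{p3,p4},{p2,p3,p4}}
  V14: {{p1},{p1,p2},{p1,p4},{p1,p5},{p1,p2,p5},{p1,p4,p5}} {{p2,p3},{p2,p3,p4}}
  V23: {{p1},{p1,p2},{p1,p4},{p1,p5},{p1,p2,p5},{p1,p4,p5}} {{p2,p3},{p2,p4},{p2,p3,p4}}
  V24: {{p1},{p2},{p1,p2},{p1,p4},{p1,p5},{p2,p3},{p2,p4},{p2,p5},{p1,p2,p5},{p1,p4,p5},{p2,p3,p4}}
  V34: {{p1},{p1,p2},{p1,p4},{p1,p5},{p4,p5},{p1,p2,p5},{p1,p4,p5}} {{p2,p3},{p2,p4},{p2,p3,p4}}
  V123: {{p1},{p1,p2},{p1,p4},{p1,p5},{p1,p2,p5},{p1,p4,p5}} {{p2,p3},{p2,p3,p4}}
  V124: {{p1},{p1,p2},{p1,p4},{p1,p5},{p1,p2,p5},{p1,p4,p5}} {{p2,p3},{p2,p3,p4}}
  V134: {{p1},{p1,p2},{p1,p4},{p1,p5},{p1,p2,p5},{p1,p4,p5}} {{p2,p3},{p2,p3,p4}}
  V234: {{p1},{p1,p2},{p1,p4},{p1,p5},{p1,p2,p5},{p1,p4,p5}} {{p2,p3},{p2,p4},{p2,p3,p4}}
  V1234: {{p1},{p1,p2},{p1,p4},{p1,p5},{p1,p2,p5},{p1,p4,p5}} {{p2,p3},{p2,p3,p4}}
C dims 5,11,8,2; δ0: rk 4, SNF 1^4; δ1: rk 6, SNF 1^6; δ2: rk 2, SNF 1^2
Ȟ^0 = (5 − 4) − 0 = 1, so Ȟ^0 ≅ Z
Ȟ^1 = (11 − 6) − 4 = 1, so Ȟ^1 ≅ Z
Ȟ^2 = (8 − 2) − 6 = 0, so Ȟ^2 ≅ 0


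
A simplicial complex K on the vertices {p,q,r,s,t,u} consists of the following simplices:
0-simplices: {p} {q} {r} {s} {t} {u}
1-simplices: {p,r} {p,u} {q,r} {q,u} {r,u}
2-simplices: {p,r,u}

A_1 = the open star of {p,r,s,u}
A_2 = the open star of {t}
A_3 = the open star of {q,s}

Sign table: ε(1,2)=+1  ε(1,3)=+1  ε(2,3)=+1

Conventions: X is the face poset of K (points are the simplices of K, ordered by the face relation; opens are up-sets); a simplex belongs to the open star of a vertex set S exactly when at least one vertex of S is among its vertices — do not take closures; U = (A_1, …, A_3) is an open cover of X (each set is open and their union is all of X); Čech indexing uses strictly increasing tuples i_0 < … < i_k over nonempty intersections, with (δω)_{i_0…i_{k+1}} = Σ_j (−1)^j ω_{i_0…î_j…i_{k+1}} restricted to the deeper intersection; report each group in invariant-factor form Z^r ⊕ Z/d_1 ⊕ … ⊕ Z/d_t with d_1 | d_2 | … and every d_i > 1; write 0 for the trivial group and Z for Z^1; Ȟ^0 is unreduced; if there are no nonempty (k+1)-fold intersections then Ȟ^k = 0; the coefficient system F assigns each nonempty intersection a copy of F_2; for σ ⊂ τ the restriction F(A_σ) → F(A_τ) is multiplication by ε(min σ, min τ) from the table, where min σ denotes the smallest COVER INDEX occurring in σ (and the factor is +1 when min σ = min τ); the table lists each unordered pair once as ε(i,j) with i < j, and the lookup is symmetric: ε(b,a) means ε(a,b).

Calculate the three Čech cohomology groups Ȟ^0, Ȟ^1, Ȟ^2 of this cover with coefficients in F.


Ȟ^0 ≅ Z/2 ⊕ Z/2,  Ȟ^1 ≅ 0,  Ȟ^2 ≅ 0

nonempty intersections:
  A1={{p},{r},{s},{u},{p,r},{p,u},{q,r},{q,u},{r,u},{p,r,u}} A2={{t}} A3={{q},{s},{q,r},{q,u}}
  A13={{s},{q,r},{q,u}}
C dims 3,1; δ0: rk_F2 1
Ȟ^0: (3−1)−0=2 ⇒ Z/2 ⊕ Z/2
Ȟ^1: (1−0)−1=0 ⇒ 0
Ȟ^2: (0−0)−0=0 ⇒ 0
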